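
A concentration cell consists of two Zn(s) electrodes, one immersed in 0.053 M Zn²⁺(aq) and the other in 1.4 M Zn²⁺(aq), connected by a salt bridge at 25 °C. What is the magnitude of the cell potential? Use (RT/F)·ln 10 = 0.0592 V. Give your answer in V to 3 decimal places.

For a concentration cell E°cell = 0, since both electrodes use the same couple.
The compartment with the higher Zn²⁺(aq) concentration (1.4 M) acts as the cathode; ions are reduced there and produced at the dilute (0.053 M) anode.
With n = 2, Ecell = −(0.0592/2)·log([dilute]/[conc]) = −(0.0592/2)·log(0.053/1.4) = +0.042 V.

0.042 V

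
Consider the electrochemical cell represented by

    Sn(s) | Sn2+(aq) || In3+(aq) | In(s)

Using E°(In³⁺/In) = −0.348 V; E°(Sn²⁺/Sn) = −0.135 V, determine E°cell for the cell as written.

−0.213 V

By convention the left-hand electrode in cell notation is the anode (oxidation) and the right-hand electrode is the cathode (reduction).
E°cell = E°(right) − E°(left) = −0.348 − (−0.135) = −0.213 V.
The negative sign shows that, as written, the cell would require an external voltage to drive the reaction.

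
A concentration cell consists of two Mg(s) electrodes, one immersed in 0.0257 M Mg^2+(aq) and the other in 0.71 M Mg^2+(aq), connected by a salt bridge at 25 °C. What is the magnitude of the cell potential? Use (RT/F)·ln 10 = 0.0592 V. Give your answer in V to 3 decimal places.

For a concentration cell E°cell = 0, since both electrodes use the same couple.
The compartment with the higher Mg^2+(aq) concentration (0.71 M) acts as the cathode; ions are reduced there and produced at the dilute (0.0257 M) anode.
With n = 2, Ecell = −(0.0592/2)·log([dilute]/[conc]) = −(0.0592/2)·log(0.0257/0.71) = +0.043 V.

0.043 V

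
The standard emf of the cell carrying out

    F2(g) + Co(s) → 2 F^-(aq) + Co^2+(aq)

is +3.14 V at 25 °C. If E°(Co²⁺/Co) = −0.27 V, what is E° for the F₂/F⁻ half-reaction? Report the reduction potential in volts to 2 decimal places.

In the reaction as written the F₂/F⁻ couple is reduced (cathode) and Co²⁺/Co is oxidized (anode), so E°cell = E°(F₂/F⁻) − E°(Co²⁺/Co).
E°(F₂/F⁻) = E°cell + E°(anode) = +3.14 + (−0.27) = +2.87 V.

+2.87 V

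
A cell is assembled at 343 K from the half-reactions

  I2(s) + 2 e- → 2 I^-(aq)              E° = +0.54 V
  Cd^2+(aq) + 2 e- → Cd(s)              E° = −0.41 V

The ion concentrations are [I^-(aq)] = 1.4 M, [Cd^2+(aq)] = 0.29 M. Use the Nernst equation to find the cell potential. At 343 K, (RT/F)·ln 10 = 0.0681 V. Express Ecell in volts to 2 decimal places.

The I₂/I⁻ couple has the more positive E°, so it is the cathode; Cd²⁺/Cd is the anode.
E°cell = +0.54 − (−0.41) = +0.95 V, with n = 2 electrons transferred.
Balancing gives I2(s) + Cd(s) → 2 I^-(aq) + Cd^2+(aq); hence Q = [I^-(aq)]^2·[Cd^2+(aq)] = 0.568 (log Q = −0.245).
E = E° − (0.0681/n)·log Q = +0.95 − (0.0681/2)(−0.245) = +0.96 V.

+0.96 V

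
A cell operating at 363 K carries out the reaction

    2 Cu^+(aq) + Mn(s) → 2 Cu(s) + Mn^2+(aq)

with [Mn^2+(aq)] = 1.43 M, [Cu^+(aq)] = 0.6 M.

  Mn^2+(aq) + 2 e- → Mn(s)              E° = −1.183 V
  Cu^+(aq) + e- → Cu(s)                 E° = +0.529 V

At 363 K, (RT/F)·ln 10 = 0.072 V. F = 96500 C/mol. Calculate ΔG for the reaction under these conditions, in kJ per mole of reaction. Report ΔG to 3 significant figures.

−326 kJ/mol

With Cu⁺/Cu reduced at the cathode, E°cell = +0.529 − (−1.183) = +1.712 V and n = 2.
The reaction quotient is [Mn^2+(aq)] / [Cu^+(aq)]^2 = 3.97; by Nernst, E = +1.712 − (0.072/2)(0.599) = +1.6904 V.
Then ΔG = −nFE = −2 × 96500 × +1.6904 J/mol = −326 kJ/mol.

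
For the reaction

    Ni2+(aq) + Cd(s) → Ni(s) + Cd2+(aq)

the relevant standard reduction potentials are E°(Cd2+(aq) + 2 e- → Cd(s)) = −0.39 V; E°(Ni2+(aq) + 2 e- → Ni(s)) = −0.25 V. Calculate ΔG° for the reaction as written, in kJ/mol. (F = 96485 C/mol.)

−27.0 kJ/mol

In the reaction as written Ni2+(aq) is reduced, so the Ni²⁺/Ni couple is the cathode and Cd²⁺/Cd is the anode.
E°cell = −0.25 − (−0.39) = +0.14 V; balancing electrons gives n = 2.
ΔG° = −nFE°cell = −(2)(96485)(+0.14) J/mol = −27.0 kJ/mol.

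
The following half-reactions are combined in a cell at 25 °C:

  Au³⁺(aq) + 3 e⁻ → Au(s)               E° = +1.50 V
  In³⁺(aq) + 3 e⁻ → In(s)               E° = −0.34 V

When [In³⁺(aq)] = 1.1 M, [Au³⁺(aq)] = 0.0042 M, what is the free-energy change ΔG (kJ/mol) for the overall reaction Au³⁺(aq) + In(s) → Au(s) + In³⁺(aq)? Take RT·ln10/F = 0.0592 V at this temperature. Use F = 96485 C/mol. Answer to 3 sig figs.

−519 kJ/mol

With Au³⁺/Au reduced at the cathode, E°cell = +1.50 − (−0.34) = +1.84 V and n = 3.
Here Q = [In³⁺(aq)] / [Au³⁺(aq)] = 262 (log Q = 2.418), giving E = +1.84 − (0.0592/3)·(2.418) = +1.7923 V.
Finally ΔG = −nFE = −(3)(96485 C/mol)(+1.7923 V) = −519 kJ/mol.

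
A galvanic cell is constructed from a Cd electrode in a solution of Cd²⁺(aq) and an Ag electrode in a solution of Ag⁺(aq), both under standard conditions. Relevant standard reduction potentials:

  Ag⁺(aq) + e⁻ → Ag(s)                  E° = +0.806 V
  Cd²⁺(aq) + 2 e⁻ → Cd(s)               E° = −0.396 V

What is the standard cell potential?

The Ag⁺/Ag couple has the higher E°, so Ag ion is reduced (cathode) and Cd is oxidized (anode).
E°cell = E°(cathode) − E°(anode) = +0.806 − (−0.396) = +1.202 V.

+1.202 V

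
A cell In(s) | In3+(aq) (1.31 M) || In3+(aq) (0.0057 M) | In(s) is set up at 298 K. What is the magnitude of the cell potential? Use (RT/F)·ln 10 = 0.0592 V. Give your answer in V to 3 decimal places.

For a concentration cell E°cell = 0, since both electrodes use the same couple.
The compartment with the higher In3+(aq) concentration (1.31 M) acts as the cathode; ions are reduced there and produced at the dilute (0.0057 M) anode.
With n = 3, Ecell = −(0.0592/3)·log([dilute]/[conc]) = −(0.0592/3)·log(0.0057/1.31) = +0.047 V.

0.047 V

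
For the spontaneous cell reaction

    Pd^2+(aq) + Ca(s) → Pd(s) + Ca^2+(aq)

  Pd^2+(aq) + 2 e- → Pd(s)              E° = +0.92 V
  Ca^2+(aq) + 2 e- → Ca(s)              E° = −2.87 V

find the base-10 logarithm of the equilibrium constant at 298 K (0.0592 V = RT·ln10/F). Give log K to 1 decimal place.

The Pd²⁺/Pd couple is reduced (cathode); E°cell = +0.92 − (−2.87) = +3.79 V with n = 2.
At equilibrium E = 0, so log K = nE°cell / 0.0592 = (2)(+3.79) / 0.0592 = 128.0.

log K = 128.0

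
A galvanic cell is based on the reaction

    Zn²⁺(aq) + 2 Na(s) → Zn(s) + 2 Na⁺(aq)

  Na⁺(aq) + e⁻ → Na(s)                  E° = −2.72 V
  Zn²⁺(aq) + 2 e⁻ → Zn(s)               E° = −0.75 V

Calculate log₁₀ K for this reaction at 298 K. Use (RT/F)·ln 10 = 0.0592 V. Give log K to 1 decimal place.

log K = 66.6

The Zn²⁺/Zn couple is reduced (cathode); E°cell = −0.75 − (−2.72) = +1.97 V with n = 2.
At equilibrium E = 0, so log K = nE°cell / 0.0592 = (2)(+1.97) / 0.0592 = 66.6.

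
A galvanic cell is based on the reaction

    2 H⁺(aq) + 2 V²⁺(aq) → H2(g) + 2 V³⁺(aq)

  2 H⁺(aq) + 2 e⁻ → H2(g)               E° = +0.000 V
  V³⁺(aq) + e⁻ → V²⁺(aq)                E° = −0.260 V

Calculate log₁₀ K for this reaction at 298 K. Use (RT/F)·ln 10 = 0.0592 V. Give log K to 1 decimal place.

The 2H⁺/H₂ couple is reduced (cathode); E°cell = +0.000 − (−0.260) = +0.260 V with n = 2.
At equilibrium E = 0, so log K = nE°cell / 0.0592 = (2)(+0.260) / 0.0592 = 8.8.

log K = 8.8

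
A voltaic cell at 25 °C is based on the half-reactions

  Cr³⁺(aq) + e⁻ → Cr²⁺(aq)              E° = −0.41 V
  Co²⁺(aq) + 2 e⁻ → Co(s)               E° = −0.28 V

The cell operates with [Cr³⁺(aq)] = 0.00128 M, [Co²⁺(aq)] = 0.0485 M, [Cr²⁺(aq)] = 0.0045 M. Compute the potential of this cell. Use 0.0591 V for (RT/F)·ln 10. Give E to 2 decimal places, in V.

+0.12 V

Co²⁺/Co is reduced (cathode, E° = −0.28 V) and Cr³⁺/Cr²⁺ is oxidized (anode).
The standard potential is −0.28 − (−0.41) = +0.13 V and the balanced reaction transfers n = 2 electrons.
The balanced reaction is Co²⁺(aq) + 2 Cr²⁺(aq) → Co(s) + 2 Cr³⁺(aq), so Q = [Cr³⁺(aq)]^2 / ([Co²⁺(aq)]·[Cr²⁺(aq)]^2) = 1.67 and log Q = 0.222.
E = E° − (0.0591/n)·log Q = +0.13 − (0.0591/2)(0.222) = +0.12 V.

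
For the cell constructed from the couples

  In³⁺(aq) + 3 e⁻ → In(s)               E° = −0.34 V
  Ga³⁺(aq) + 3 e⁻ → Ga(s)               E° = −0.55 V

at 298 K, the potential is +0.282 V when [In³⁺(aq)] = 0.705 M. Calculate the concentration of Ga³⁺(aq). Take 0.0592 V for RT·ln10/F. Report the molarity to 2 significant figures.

With In³⁺/In at the cathode and Ga³⁺/Ga at the anode, E°cell = −0.34 − (−0.55) = +0.21 V (n = 3).
From the Nernst equation, log Q = n(E° − E)/0.0592 = 3·(+0.21 − (+0.282))/0.0592 = −3.649.
Balancing electrons gives In³⁺(aq) + Ga(s) → In(s) + Ga³⁺(aq); thus Q = [Ga³⁺(aq)] / [In³⁺(aq)].
Isolating [Ga³⁺(aq)] in Q = 10^{−3.649} yields log [Ga³⁺(aq)] = −3.801, i.e. 0.00016 M.

0.00016 M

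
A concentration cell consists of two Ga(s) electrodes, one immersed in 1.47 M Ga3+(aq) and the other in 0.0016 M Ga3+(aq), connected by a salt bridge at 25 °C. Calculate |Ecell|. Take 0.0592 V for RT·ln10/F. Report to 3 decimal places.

0.058 V

For a concentration cell E°cell = 0, since both electrodes use the same couple.
The compartment with the higher Ga3+(aq) concentration (1.47 M) acts as the cathode; ions are reduced there and produced at the dilute (0.0016 M) anode.
With n = 3, Ecell = −(0.0592/3)·log([dilute]/[conc]) = −(0.0592/3)·log(0.0016/1.47) = +0.058 V.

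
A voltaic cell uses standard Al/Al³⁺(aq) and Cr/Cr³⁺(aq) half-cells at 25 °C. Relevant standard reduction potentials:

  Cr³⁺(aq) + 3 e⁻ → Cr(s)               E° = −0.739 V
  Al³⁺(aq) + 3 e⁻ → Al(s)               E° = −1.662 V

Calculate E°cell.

The Cr³⁺/Cr couple has the higher E°, so Cr ion is reduced (cathode) and Al is oxidized (anode).
E°cell = E°(cathode) − E°(anode) = −0.739 − (−1.662) = +0.923 V.

+0.923 V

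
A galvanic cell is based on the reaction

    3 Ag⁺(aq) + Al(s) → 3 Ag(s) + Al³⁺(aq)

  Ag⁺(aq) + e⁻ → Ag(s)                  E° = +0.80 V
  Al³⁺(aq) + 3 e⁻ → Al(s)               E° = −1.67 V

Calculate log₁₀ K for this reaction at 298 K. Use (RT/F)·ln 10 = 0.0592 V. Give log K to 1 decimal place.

log K = 125.2

The Ag⁺/Ag couple is reduced (cathode); E°cell = +0.80 − (−1.67) = +2.47 V with n = 3.
At equilibrium E = 0, so log K = nE°cell / 0.0592 = (3)(+2.47) / 0.0592 = 125.2.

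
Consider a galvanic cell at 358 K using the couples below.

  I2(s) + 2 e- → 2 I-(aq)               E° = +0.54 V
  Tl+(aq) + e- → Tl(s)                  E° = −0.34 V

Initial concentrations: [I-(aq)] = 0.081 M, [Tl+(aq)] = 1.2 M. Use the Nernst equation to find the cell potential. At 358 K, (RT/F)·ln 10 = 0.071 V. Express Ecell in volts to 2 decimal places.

The I₂/I⁻ couple has the more positive E°, so it is the cathode; Tl⁺/Tl is the anode.
E°cell = E°cat − E°an = +0.54 − (−0.34) = +0.88 V; n = 2.
For the overall reaction I2(s) + 2 Tl(s) → 2 I-(aq) + 2 Tl+(aq), Q = [I-(aq)]^2·[Tl+(aq)]^2 = 0.00945, giving log Q = −2.025.
E = E° − (0.071/n)·log Q = +0.88 − (0.071/2)(−2.025) = +0.95 V.

+0.95 V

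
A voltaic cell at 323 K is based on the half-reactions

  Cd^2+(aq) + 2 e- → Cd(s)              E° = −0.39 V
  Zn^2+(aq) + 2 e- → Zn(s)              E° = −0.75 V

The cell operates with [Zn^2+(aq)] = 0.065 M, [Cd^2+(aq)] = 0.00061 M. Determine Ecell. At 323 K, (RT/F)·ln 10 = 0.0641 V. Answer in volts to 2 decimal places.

The Cd²⁺/Cd couple has the more positive E°, so it is the cathode; Zn²⁺/Zn is the anode.
E°cell = E°cat − E°an = −0.39 − (−0.75) = +0.36 V; n = 2.
For the overall reaction Cd^2+(aq) + Zn(s) → Cd(s) + Zn^2+(aq), Q = [Zn^2+(aq)] / [Cd^2+(aq)] = 107, giving log Q = 2.028.
E = E° − (0.0641/n)·log Q = +0.36 − (0.0641/2)(2.028) = +0.30 V.

+0.30 V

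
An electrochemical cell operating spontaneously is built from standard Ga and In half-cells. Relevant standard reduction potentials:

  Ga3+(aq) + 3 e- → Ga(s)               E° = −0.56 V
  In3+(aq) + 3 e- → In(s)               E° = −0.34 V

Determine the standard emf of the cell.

+0.22 V

Of the two couples in this cell, the one with the more positive reduction potential is reduced at the cathode: here that is In³⁺/In (−0.34 V); Ga³⁺/Ga (−0.56 V) is the anode.
E°cell = E°(cathode) − E°(anode) = −0.34 − (−0.56) = +0.22 V.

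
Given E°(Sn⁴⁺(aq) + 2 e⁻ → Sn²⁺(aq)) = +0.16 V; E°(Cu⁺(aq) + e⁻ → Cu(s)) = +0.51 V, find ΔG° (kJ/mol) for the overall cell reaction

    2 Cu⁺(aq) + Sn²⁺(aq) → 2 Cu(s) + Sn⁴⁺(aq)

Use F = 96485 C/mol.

In the reaction as written Cu⁺(aq) is reduced, so the Cu⁺/Cu couple is the cathode and Sn⁴⁺/Sn²⁺ is the anode.
E°cell = +0.51 − (+0.16) = +0.35 V; balancing electrons gives n = 2.
ΔG° = −nFE°cell = −(2)(96485)(+0.35) J/mol = −67.5 kJ/mol.

−67.5 kJ/mol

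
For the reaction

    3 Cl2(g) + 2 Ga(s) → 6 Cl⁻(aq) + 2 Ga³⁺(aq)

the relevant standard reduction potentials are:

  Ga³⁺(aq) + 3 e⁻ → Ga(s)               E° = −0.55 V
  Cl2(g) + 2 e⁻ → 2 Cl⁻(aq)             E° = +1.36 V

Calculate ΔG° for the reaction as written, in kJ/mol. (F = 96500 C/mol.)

−1106 kJ/mol

In the reaction as written Cl2(g) is reduced, so the Cl₂/Cl⁻ couple is the cathode and Ga³⁺/Ga is the anode.
E°cell = +1.36 − (−0.55) = +1.91 V; balancing electrons gives n = 6.
ΔG° = −nFE°cell = −(6)(96500)(+1.91) J/mol = −1106 kJ/mol.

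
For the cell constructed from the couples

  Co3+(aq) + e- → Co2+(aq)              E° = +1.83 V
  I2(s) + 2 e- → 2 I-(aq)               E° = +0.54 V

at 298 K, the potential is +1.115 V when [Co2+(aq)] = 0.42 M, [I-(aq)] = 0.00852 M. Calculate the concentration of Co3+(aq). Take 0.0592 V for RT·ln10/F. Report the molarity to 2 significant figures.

0.055 M

Co³⁺/Co²⁺ is the cathode (higher E°); E°cell = +1.83 − (+0.54) = +1.29 V with n = 2.
Rearranging E = E° − (0.0592/n)·log Q gives log Q = 2(+1.29 − (+1.115))/0.0592 = 5.912.
Balancing electrons gives 2 Co3+(aq) + 2 I-(aq) → 2 Co2+(aq) + I2(s); thus Q = [Co2+(aq)]^2 / ([Co3+(aq)]^2·[I-(aq)]^2).
Solving for the unknown gives log [Co3+(aq)] = −1.263, so [Co3+(aq)] ≈ 0.055 M.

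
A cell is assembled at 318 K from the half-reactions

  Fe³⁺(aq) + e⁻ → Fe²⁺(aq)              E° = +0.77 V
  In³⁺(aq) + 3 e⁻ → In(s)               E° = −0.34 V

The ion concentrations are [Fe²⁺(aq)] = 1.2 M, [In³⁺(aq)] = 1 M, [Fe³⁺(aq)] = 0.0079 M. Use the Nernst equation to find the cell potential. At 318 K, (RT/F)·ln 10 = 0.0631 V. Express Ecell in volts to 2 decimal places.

+0.97 V

Since E°(Fe³⁺/Fe²⁺) > E°(In³⁺/In), Fe³⁺/Fe²⁺ serves as the cathode.
E°cell = +0.77 − (−0.34) = +1.11 V, with n = 3 electrons transferred.
Balancing gives 3 Fe³⁺(aq) + In(s) → 3 Fe²⁺(aq) + In³⁺(aq); hence Q = ([Fe²⁺(aq)]^3·[In³⁺(aq)]) / [Fe³⁺(aq)]^3 = 3.5×10^6 (log Q = 6.545).
Applying E = E° − (RT ln10/nF)·log Q gives +1.11 − (0.0631/3)(6.545) = +0.97 V.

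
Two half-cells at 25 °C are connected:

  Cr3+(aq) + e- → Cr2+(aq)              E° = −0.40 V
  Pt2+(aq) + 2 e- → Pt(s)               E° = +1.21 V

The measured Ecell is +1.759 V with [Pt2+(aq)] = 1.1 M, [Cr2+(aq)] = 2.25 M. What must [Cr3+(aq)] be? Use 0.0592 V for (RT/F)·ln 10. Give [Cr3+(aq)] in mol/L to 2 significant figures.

With Pt²⁺/Pt at the cathode and Cr³⁺/Cr²⁺ at the anode, E°cell = +1.21 − (−0.40) = +1.61 V (n = 2).
From the Nernst equation, log Q = n(E° − E)/0.0592 = 2·(+1.61 − (+1.759))/0.0592 = −5.034.
For Pt2+(aq) + 2 Cr2+(aq) → Pt(s) + 2 Cr3+(aq), the reaction quotient is Q = [Cr3+(aq)]^2 / ([Pt2+(aq)]·[Cr2+(aq)]^2).
Solving for the unknown gives log [Cr3+(aq)] = −2.144, so [Cr3+(aq)] ≈ 0.0072 M.

0.0072 M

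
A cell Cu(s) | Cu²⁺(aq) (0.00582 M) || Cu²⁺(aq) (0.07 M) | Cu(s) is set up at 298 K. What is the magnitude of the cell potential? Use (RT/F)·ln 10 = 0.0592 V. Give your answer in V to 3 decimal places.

For a concentration cell E°cell = 0, since both electrodes use the same couple.
The compartment with the higher Cu²⁺(aq) concentration (0.07 M) acts as the cathode; ions are reduced there and produced at the dilute (0.00582 M) anode.
With n = 2, Ecell = −(0.0592/2)·log([dilute]/[conc]) = −(0.0592/2)·log(0.00582/0.07) = +0.032 V.

0.032 V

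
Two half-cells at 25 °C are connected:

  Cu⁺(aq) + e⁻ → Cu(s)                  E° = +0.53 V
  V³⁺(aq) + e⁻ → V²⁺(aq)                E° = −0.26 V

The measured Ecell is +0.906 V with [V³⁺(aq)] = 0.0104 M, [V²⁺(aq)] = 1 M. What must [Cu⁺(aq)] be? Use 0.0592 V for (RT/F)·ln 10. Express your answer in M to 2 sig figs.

The Cu⁺/Cu couple has the larger reduction potential, so it is the cathode: E°cell = +0.53 − (−0.26) = +0.79 V and n = 1.
Since E = E° − (0.0592/n)·log Q, log Q = n(E° − E)/0.0592 = −1.959.
Balancing electrons gives Cu⁺(aq) + V²⁺(aq) → Cu(s) + V³⁺(aq); thus Q = [V³⁺(aq)] / ([Cu⁺(aq)]·[V²⁺(aq)]).
Solving for the unknown gives log [Cu⁺(aq)] = −0.024, so [Cu⁺(aq)] ≈ 0.95 M.

0.95 M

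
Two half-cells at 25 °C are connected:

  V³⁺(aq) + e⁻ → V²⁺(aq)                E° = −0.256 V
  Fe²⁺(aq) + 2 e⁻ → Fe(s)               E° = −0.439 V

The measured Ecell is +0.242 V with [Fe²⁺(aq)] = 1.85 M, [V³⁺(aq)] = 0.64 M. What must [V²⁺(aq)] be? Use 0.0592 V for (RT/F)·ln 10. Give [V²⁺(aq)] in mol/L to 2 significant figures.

The V³⁺/V²⁺ couple has the larger reduction potential, so it is the cathode: E°cell = −0.256 − (−0.439) = +0.183 V and n = 2.
From the Nernst equation, log Q = n(E° − E)/0.0592 = 2·(+0.183 − (+0.242))/0.0592 = −1.993.
For 2 V³⁺(aq) + Fe(s) → 2 V²⁺(aq) + Fe²⁺(aq), the reaction quotient is Q = ([V²⁺(aq)]^2·[Fe²⁺(aq)]) / [V³⁺(aq)]^2.
Isolating [V²⁺(aq)] in Q = 10^{−1.993} yields log [V²⁺(aq)] = −1.324, i.e. 0.047 M.

0.047 M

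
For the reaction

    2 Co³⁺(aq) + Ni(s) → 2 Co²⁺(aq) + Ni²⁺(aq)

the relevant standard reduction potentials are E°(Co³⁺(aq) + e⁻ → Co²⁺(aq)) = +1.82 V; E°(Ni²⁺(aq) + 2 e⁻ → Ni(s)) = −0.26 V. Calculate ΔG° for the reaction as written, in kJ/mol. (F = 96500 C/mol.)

−401 kJ/mol

In the reaction as written Co³⁺(aq) is reduced, so the Co³⁺/Co²⁺ couple is the cathode and Ni²⁺/Ni is the anode.
E°cell = +1.82 − (−0.26) = +2.08 V; balancing electrons gives n = 2.
ΔG° = −nFE°cell = −(2)(96500)(+2.08) J/mol = −401 kJ/mol.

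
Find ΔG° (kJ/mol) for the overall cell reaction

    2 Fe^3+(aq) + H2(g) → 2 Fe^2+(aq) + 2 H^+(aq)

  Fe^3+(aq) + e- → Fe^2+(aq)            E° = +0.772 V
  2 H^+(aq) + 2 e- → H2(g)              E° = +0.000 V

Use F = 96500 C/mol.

In the reaction as written Fe^3+(aq) is reduced, so the Fe³⁺/Fe²⁺ couple is the cathode and 2H⁺/H₂ is the anode.
E°cell = +0.772 − (+0.000) = +0.772 V; balancing electrons gives n = 2.
ΔG° = −nFE°cell = −(2)(96500)(+0.772) J/mol = −149 kJ/mol.

−149 kJ/mol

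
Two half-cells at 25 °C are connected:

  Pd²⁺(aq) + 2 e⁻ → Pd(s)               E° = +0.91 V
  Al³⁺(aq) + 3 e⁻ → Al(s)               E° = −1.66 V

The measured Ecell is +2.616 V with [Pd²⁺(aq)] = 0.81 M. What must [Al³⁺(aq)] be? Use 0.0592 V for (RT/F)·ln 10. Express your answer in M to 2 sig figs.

With Pd²⁺/Pd at the cathode and Al³⁺/Al at the anode, E°cell = +0.91 − (−1.66) = +2.57 V (n = 6).
Rearranging E = E° − (0.0592/n)·log Q gives log Q = 6(+2.57 − (+2.616))/0.0592 = −4.662.
Balancing electrons gives 3 Pd²⁺(aq) + 2 Al(s) → 3 Pd(s) + 2 Al³⁺(aq); thus Q = [Al³⁺(aq)]^2 / [Pd²⁺(aq)]^3.
Isolating [Al³⁺(aq)] in Q = 10^{−4.662} yields log [Al³⁺(aq)] = −2.468, i.e. 0.0034 M.

0.0034 M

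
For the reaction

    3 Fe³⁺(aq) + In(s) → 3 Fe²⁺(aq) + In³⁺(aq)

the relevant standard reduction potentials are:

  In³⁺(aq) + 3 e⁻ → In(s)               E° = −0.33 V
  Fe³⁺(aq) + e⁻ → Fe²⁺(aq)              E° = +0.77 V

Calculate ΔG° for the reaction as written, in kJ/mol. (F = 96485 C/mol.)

−318 kJ/mol

In the reaction as written Fe³⁺(aq) is reduced, so the Fe³⁺/Fe²⁺ couple is the cathode and In³⁺/In is the anode.
E°cell = +0.77 − (−0.33) = +1.10 V; balancing electrons gives n = 3.
ΔG° = −nFE°cell = −(3)(96485)(+1.10) J/mol = −318 kJ/mol.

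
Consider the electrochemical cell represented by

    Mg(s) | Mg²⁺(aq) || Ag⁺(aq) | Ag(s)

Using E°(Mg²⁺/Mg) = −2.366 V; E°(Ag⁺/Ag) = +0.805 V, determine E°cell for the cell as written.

+3.171 V

By convention the left-hand electrode in cell notation is the anode (oxidation) and the right-hand electrode is the cathode (reduction).
E°cell = E°(right) − E°(left) = +0.805 − (−2.366) = +3.171 V.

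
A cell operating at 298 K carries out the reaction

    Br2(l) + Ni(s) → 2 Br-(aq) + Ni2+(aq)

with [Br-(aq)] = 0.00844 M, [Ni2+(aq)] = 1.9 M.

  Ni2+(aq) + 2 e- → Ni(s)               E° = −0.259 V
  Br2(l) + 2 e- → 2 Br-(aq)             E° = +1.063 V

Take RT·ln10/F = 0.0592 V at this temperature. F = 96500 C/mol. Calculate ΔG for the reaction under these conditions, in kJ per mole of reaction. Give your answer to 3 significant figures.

With Br₂/Br⁻ reduced at the cathode, E°cell = +1.063 − (−0.259) = +1.322 V and n = 2.
Q = [Br-(aq)]^2·[Ni2+(aq)] = 0.000135, so log Q = −3.869 and E = +1.322 − (0.0592/2)(−3.869) = +1.4365 V.
Then ΔG = −nFE = −2 × 96500 × +1.4365 J/mol = −277 kJ/mol.

−277 kJ/mol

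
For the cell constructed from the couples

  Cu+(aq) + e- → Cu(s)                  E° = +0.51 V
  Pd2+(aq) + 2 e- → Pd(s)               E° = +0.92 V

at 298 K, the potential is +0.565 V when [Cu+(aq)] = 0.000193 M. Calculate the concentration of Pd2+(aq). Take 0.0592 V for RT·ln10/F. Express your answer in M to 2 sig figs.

0.0064 M

The Pd²⁺/Pd couple has the larger reduction potential, so it is the cathode: E°cell = +0.92 − (+0.51) = +0.41 V and n = 2.
From the Nernst equation, log Q = n(E° − E)/0.0592 = 2·(+0.41 − (+0.565))/0.0592 = −5.236.
For Pd2+(aq) + 2 Cu(s) → Pd(s) + 2 Cu+(aq), the reaction quotient is Q = [Cu+(aq)]^2 / [Pd2+(aq)].
Isolating [Pd2+(aq)] in Q = 10^{−5.236} yields log [Pd2+(aq)] = −2.193, i.e. 0.0064 M.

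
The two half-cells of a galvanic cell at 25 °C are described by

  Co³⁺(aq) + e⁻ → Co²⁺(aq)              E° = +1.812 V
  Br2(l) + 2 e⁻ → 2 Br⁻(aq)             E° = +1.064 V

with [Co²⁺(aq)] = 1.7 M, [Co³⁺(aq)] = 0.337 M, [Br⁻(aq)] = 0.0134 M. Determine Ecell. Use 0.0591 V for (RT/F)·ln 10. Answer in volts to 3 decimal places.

+0.596 V

Co³⁺/Co²⁺ is reduced (cathode, E° = +1.812 V) and Br₂/Br⁻ is oxidized (anode).
The standard potential is +1.812 − (+1.064) = +0.748 V and the balanced reaction transfers n = 2 electrons.
The balanced reaction is 2 Co³⁺(aq) + 2 Br⁻(aq) → 2 Co²⁺(aq) + Br2(l), so Q = [Co²⁺(aq)]^2 / ([Co³⁺(aq)]^2·[Br⁻(aq)]^2) = 1.42×10^5 and log Q = 5.151.
E = E° − (0.0591/n)·log Q = +0.748 − (0.0591/2)(5.151) = +0.596 V.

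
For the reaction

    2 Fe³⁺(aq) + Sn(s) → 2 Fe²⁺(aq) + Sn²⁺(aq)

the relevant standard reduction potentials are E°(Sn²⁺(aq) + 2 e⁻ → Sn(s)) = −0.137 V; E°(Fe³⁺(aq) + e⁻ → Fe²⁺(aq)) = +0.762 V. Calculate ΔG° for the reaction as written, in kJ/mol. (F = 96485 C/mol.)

In the reaction as written Fe³⁺(aq) is reduced, so the Fe³⁺/Fe²⁺ couple is the cathode and Sn²⁺/Sn is the anode.
E°cell = +0.762 − (−0.137) = +0.899 V; balancing electrons gives n = 2.
ΔG° = −nFE°cell = −(2)(96485)(+0.899) J/mol = −173 kJ/mol.

−173 kJ/mol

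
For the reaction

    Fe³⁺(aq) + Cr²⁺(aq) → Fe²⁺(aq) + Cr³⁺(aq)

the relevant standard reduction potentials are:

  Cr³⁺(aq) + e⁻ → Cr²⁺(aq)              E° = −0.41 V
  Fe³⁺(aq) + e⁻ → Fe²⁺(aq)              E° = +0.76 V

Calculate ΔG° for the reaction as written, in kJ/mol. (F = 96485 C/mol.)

In the reaction as written Fe³⁺(aq) is reduced, so the Fe³⁺/Fe²⁺ couple is the cathode and Cr³⁺/Cr²⁺ is the anode.
E°cell = +0.76 − (−0.41) = +1.17 V; balancing electrons gives n = 1.
ΔG° = −nFE°cell = −(1)(96485)(+1.17) J/mol = −113 kJ/mol.

−113 kJ/mol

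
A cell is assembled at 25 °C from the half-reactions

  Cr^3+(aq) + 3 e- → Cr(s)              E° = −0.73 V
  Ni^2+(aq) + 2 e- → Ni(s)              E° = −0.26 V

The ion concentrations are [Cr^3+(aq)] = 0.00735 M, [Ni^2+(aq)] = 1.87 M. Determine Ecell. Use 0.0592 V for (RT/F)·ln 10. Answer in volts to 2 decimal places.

Since E°(Ni²⁺/Ni) > E°(Cr³⁺/Cr), Ni²⁺/Ni serves as the cathode.
E°cell = −0.26 − (−0.73) = +0.47 V, with n = 6 electrons transferred.
For the overall reaction 3 Ni^2+(aq) + 2 Cr(s) → 3 Ni(s) + 2 Cr^3+(aq), Q = [Cr^3+(aq)]^2 / [Ni^2+(aq)]^3 = 8.26×10^−6, giving log Q = −5.083.
E = E° − (0.0592/n)·log Q = +0.47 − (0.0592/6)(−5.083) = +0.52 V.

+0.52 V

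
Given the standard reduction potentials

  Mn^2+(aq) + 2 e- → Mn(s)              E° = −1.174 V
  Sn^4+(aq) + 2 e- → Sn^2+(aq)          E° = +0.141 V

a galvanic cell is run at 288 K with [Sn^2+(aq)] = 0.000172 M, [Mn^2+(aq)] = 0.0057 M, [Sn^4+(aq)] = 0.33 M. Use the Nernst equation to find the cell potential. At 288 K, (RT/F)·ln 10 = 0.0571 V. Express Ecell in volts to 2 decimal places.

Since E°(Sn⁴⁺/Sn²⁺) > E°(Mn²⁺/Mn), Sn⁴⁺/Sn²⁺ serves as the cathode.
The standard potential is +0.141 − (−1.174) = +1.315 V and the balanced reaction transfers n = 2 electrons.
Balancing gives Sn^4+(aq) + Mn(s) → Sn^2+(aq) + Mn^2+(aq); hence Q = ([Sn^2+(aq)]·[Mn^2+(aq)]) / [Sn^4+(aq)] = 2.97×10^−6 (log Q = −5.527).
By the Nernst equation, E = +1.315 − (0.0571/2)·(−5.527) = +1.47 V.

+1.47 V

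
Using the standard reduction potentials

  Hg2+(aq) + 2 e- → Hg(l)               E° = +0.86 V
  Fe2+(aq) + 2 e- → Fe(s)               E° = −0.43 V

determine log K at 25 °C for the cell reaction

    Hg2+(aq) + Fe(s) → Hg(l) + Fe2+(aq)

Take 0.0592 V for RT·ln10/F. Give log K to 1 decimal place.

The Hg²⁺/Hg couple is reduced (cathode); E°cell = +0.86 − (−0.43) = +1.29 V with n = 2.
At equilibrium E = 0, so log K = nE°cell / 0.0592 = (2)(+1.29) / 0.0592 = 43.6.

log K = 43.6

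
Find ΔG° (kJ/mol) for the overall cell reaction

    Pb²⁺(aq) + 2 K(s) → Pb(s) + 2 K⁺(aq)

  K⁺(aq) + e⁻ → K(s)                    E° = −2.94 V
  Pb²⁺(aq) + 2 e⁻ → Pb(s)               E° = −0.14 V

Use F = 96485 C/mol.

−540 kJ/mol

In the reaction as written Pb²⁺(aq) is reduced, so the Pb²⁺/Pb couple is the cathode and K⁺/K is the anode.
E°cell = −0.14 − (−2.94) = +2.80 V; balancing electrons gives n = 2.
ΔG° = −nFE°cell = −(2)(96485)(+2.80) J/mol = −540 kJ/mol.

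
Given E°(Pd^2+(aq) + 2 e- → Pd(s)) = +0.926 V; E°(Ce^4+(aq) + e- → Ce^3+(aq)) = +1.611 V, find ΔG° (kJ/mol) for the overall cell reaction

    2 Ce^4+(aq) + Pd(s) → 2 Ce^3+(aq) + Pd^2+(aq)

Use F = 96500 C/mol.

In the reaction as written Ce^4+(aq) is reduced, so the Ce⁴⁺/Ce³⁺ couple is the cathode and Pd²⁺/Pd is the anode.
E°cell = +1.611 − (+0.926) = +0.685 V; balancing electrons gives n = 2.
ΔG° = −nFE°cell = −(2)(96500)(+0.685) J/mol = −132 kJ/mol.

−132 kJ/mol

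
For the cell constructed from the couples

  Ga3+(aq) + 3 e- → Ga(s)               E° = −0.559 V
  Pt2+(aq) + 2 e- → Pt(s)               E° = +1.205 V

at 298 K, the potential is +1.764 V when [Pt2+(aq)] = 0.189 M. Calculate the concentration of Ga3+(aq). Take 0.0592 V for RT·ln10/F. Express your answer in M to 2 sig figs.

0.082 M

With Pt²⁺/Pt at the cathode and Ga³⁺/Ga at the anode, E°cell = +1.205 − (−0.559) = +1.764 V (n = 6).
From the Nernst equation, log Q = n(E° − E)/0.0592 = 6·(+1.764 − (+1.764))/0.0592 = 0.000.
Balancing electrons gives 3 Pt2+(aq) + 2 Ga(s) → 3 Pt(s) + 2 Ga3+(aq); thus Q = [Ga3+(aq)]^2 / [Pt2+(aq)]^3.
Substituting the known concentrations and solving, log [Ga3+(aq)] = −1.085 and [Ga3+(aq)] = 0.082 M.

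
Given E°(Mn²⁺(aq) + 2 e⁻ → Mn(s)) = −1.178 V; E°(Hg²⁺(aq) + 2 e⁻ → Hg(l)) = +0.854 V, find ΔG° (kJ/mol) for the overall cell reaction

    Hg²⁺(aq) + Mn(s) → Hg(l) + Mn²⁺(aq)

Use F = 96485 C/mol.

−392 kJ/mol

In the reaction as written Hg²⁺(aq) is reduced, so the Hg²⁺/Hg couple is the cathode and Mn²⁺/Mn is the anode.
E°cell = +0.854 − (−1.178) = +2.032 V; balancing electrons gives n = 2.
ΔG° = −nFE°cell = −(2)(96485)(+2.032) J/mol = −392 kJ/mol.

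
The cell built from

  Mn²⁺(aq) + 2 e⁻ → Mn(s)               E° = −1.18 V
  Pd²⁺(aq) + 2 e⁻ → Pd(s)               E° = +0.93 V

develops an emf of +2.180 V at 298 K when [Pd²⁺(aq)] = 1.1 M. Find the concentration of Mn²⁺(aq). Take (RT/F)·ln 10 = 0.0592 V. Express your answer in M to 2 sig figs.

With Pd²⁺/Pd at the cathode and Mn²⁺/Mn at the anode, E°cell = +0.93 − (−1.18) = +2.11 V (n = 2).
From the Nernst equation, log Q = n(E° − E)/0.0592 = 2·(+2.11 − (+2.180))/0.0592 = −2.365.
The balanced reaction is Pd²⁺(aq) + Mn(s) → Pd(s) + Mn²⁺(aq), so Q = [Mn²⁺(aq)] / [Pd²⁺(aq)].
Isolating [Mn²⁺(aq)] in Q = 10^{−2.365} yields log [Mn²⁺(aq)] = −2.324, i.e. 0.0047 M.

0.0047 M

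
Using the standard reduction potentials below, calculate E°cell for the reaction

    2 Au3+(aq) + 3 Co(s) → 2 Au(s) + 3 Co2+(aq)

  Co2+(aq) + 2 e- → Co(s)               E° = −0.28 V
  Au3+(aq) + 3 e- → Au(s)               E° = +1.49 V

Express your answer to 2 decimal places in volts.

Au3+(aq) gains electrons, so the Au³⁺/Au couple is the cathode; the Co²⁺/Co couple is the anode.
E°cell = E°(cathode) − E°(anode) = +1.49 − (−0.28) = +1.77 V.

+1.77 V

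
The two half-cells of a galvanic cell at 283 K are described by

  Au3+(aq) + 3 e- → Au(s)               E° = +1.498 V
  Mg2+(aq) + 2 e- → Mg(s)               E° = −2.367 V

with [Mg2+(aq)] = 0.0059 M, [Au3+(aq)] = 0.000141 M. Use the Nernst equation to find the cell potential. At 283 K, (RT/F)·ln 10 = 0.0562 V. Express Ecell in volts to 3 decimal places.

The Au³⁺/Au couple has the more positive E°, so it is the cathode; Mg²⁺/Mg is the anode.
E°cell = +1.498 − (−2.367) = +3.865 V, with n = 6 electrons transferred.
For the overall reaction 2 Au3+(aq) + 3 Mg(s) → 2 Au(s) + 3 Mg2+(aq), Q = [Mg2+(aq)]^3 / [Au3+(aq)]^2 = 10.3, giving log Q = 1.014.
By the Nernst equation, E = +3.865 − (0.0562/6)·(1.014) = +3.856 V.

+3.856 V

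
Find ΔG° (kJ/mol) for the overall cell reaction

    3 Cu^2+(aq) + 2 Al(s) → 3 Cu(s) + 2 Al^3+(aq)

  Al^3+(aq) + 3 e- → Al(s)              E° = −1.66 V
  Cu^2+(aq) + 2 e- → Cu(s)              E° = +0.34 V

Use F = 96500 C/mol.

−1158 kJ/mol

In the reaction as written Cu^2+(aq) is reduced, so the Cu²⁺/Cu couple is the cathode and Al³⁺/Al is the anode.
E°cell = +0.34 − (−1.66) = +2.00 V; balancing electrons gives n = 6.
ΔG° = −nFE°cell = −(6)(96500)(+2.00) J/mol = −1158 kJ/mol.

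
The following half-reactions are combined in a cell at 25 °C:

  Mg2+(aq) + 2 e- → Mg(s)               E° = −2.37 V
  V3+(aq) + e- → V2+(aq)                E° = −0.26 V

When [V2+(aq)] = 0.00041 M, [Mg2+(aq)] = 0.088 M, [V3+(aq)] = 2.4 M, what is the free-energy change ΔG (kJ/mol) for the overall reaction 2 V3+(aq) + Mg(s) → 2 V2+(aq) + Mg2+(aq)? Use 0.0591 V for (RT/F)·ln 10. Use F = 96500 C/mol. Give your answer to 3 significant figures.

−456 kJ/mol

With V³⁺/V²⁺ reduced at the cathode, E°cell = −0.26 − (−2.37) = +2.11 V and n = 2.
Here Q = ([V2+(aq)]^2·[Mg2+(aq)]) / [V3+(aq)]^2 = 2.57×10^−9 (log Q = −8.590), giving E = +2.11 − (0.0591/2)·(−8.590) = +2.3638 V.
ΔG = −nFE = −(2)(96500)(+2.3638) J/mol = −456 kJ/mol.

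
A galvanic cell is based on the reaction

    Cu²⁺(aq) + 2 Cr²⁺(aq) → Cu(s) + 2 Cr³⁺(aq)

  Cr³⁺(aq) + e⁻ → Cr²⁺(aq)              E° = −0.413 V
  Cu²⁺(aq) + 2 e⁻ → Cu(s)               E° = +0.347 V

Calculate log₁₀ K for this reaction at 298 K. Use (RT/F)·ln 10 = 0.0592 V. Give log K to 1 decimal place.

The Cu²⁺/Cu couple is reduced (cathode); E°cell = +0.347 − (−0.413) = +0.760 V with n = 2.
At equilibrium E = 0, so log K = nE°cell / 0.0592 = (2)(+0.760) / 0.0592 = 25.7.

log K = 25.7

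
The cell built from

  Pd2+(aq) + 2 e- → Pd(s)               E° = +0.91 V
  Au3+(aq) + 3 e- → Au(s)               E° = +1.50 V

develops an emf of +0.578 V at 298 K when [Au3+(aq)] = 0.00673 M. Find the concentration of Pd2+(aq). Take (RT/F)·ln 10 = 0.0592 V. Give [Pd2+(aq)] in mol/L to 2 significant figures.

0.091 M

The Au³⁺/Au couple has the larger reduction potential, so it is the cathode: E°cell = +1.50 − (+0.91) = +0.59 V and n = 6.
From the Nernst equation, log Q = n(E° − E)/0.0592 = 6·(+0.59 − (+0.578))/0.0592 = 1.216.
The balanced reaction is 2 Au3+(aq) + 3 Pd(s) → 2 Au(s) + 3 Pd2+(aq), so Q = [Pd2+(aq)]^3 / [Au3+(aq)]^2.
Solving for the unknown gives log [Pd2+(aq)] = −1.043, so [Pd2+(aq)] ≈ 0.091 M.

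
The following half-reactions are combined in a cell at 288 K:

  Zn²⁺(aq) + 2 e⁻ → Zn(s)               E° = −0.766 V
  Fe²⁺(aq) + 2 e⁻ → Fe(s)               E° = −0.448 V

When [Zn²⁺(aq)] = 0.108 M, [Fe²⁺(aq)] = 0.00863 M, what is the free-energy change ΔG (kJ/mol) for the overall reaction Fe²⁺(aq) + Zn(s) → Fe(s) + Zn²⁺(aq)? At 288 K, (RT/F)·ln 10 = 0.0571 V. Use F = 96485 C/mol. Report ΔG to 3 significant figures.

−55.3 kJ/mol

The standard cell potential is −0.448 − (−0.766) = +0.318 V, with n = 2 electrons in the balanced equation.
Q = [Zn²⁺(aq)] / [Fe²⁺(aq)] = 12.5, so log Q = 1.097 and E = +0.318 − (0.0571/2)(1.097) = +0.2867 V.
Finally ΔG = −nFE = −(2)(96485 C/mol)(+0.2867 V) = −55.3 kJ/mol.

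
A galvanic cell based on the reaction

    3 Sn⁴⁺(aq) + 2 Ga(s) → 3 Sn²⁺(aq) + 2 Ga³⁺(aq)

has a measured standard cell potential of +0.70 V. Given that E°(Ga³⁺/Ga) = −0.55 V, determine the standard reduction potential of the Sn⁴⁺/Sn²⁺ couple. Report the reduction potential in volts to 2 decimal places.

+0.15 V

In the reaction as written the Sn⁴⁺/Sn²⁺ couple is reduced (cathode) and Ga³⁺/Ga is oxidized (anode), so E°cell = E°(Sn⁴⁺/Sn²⁺) − E°(Ga³⁺/Ga).
E°(Sn⁴⁺/Sn²⁺) = E°cell + E°(anode) = +0.70 + (−0.55) = +0.15 V.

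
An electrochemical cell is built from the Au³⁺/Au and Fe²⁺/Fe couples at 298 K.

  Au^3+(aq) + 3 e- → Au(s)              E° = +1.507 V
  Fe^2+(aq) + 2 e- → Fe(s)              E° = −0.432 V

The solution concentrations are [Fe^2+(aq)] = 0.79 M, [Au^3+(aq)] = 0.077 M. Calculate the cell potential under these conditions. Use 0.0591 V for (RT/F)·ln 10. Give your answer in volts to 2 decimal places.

+1.92 V

The Au³⁺/Au couple has the more positive E°, so it is the cathode; Fe²⁺/Fe is the anode.
E°cell = +1.507 − (−0.432) = +1.939 V, with n = 6 electrons transferred.
Balancing gives 2 Au^3+(aq) + 3 Fe(s) → 2 Au(s) + 3 Fe^2+(aq); hence Q = [Fe^2+(aq)]^3 / [Au^3+(aq)]^2 = 83.2 (log Q = 1.920).
Applying E = E° − (RT ln10/nF)·log Q gives +1.939 − (0.0591/6)(1.920) = +1.92 V.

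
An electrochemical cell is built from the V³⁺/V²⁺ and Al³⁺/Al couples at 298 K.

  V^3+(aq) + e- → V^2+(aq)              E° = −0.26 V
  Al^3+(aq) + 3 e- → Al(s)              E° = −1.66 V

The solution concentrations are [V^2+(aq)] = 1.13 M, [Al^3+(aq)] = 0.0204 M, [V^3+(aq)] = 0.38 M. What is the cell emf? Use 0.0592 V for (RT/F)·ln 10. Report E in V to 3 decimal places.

The V³⁺/V²⁺ couple has the more positive E°, so it is the cathode; Al³⁺/Al is the anode.
The standard potential is −0.26 − (−1.66) = +1.40 V and the balanced reaction transfers n = 3 electrons.
Balancing gives 3 V^3+(aq) + Al(s) → 3 V^2+(aq) + Al^3+(aq); hence Q = ([V^2+(aq)]^3·[Al^3+(aq)]) / [V^3+(aq)]^3 = 0.536 (log Q = −0.270).
E = E° − (0.0592/n)·log Q = +1.40 − (0.0592/3)(−0.270) = +1.405 V.

+1.405 V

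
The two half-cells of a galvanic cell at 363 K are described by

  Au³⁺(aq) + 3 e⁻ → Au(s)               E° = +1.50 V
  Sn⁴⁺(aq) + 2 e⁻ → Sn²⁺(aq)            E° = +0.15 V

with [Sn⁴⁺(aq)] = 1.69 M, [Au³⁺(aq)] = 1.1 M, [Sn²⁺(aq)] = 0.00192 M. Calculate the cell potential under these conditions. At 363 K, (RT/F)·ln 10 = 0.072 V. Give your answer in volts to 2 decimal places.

Since E°(Au³⁺/Au) > E°(Sn⁴⁺/Sn²⁺), Au³⁺/Au serves as the cathode.
E°cell = +1.50 − (+0.15) = +1.35 V, with n = 6 electrons transferred.
Balancing gives 2 Au³⁺(aq) + 3 Sn²⁺(aq) → 2 Au(s) + 3 Sn⁴⁺(aq); hence Q = [Sn⁴⁺(aq)]^3 / ([Au³⁺(aq)]^2·[Sn²⁺(aq)]^3) = 5.64×10^8 (log Q = 8.751).
E = E° − (0.072/n)·log Q = +1.35 − (0.072/6)(8.751) = +1.24 V.

+1.24 V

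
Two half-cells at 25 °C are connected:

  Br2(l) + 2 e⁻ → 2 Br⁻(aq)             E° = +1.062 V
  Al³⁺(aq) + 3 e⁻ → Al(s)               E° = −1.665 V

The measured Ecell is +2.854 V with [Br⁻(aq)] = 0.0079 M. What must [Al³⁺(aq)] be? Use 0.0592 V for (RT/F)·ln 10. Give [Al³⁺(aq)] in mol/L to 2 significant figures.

With Br₂/Br⁻ at the cathode and Al³⁺/Al at the anode, E°cell = +1.062 − (−1.665) = +2.727 V (n = 6).
Rearranging E = E° − (0.0592/n)·log Q gives log Q = 6(+2.727 − (+2.854))/0.0592 = −12.872.
The balanced reaction is 3 Br2(l) + 2 Al(s) → 6 Br⁻(aq) + 2 Al³⁺(aq), so Q = [Br⁻(aq)]^6·[Al³⁺(aq)]^2.
Isolating [Al³⁺(aq)] in Q = 10^{−12.872} yields log [Al³⁺(aq)] = −0.129, i.e. 0.74 M.

0.74 M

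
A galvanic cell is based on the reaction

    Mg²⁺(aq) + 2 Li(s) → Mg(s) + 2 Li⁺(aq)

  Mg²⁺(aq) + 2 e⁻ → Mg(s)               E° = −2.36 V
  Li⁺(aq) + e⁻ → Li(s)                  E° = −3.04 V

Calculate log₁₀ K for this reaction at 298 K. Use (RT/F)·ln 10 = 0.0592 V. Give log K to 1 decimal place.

The Mg²⁺/Mg couple is reduced (cathode); E°cell = −2.36 − (−3.04) = +0.68 V with n = 2.
At equilibrium E = 0, so log K = nE°cell / 0.0592 = (2)(+0.68) / 0.0592 = 23.0.

log K = 23.0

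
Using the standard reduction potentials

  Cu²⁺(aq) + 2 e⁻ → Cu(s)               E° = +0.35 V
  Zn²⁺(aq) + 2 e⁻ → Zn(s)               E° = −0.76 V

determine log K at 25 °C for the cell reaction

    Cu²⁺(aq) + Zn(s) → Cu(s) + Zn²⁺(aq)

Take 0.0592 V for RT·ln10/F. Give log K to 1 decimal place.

The Cu²⁺/Cu couple is reduced (cathode); E°cell = +0.35 − (−0.76) = +1.11 V with n = 2.
At equilibrium E = 0, so log K = nE°cell / 0.0592 = (2)(+1.11) / 0.0592 = 37.5.

log K = 37.5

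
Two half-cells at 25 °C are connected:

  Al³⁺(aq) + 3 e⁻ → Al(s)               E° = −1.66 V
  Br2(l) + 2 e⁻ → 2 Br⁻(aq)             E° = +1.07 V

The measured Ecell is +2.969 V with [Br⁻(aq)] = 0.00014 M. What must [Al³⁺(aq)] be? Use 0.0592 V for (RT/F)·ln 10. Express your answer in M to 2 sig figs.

0.28 M

The Br₂/Br⁻ couple has the larger reduction potential, so it is the cathode: E°cell = +1.07 − (−1.66) = +2.73 V and n = 6.
Since E = E° − (0.0592/n)·log Q, log Q = n(E° − E)/0.0592 = −24.223.
The balanced reaction is 3 Br2(l) + 2 Al(s) → 6 Br⁻(aq) + 2 Al³⁺(aq), so Q = [Br⁻(aq)]^6·[Al³⁺(aq)]^2.
Substituting the known concentrations and solving, log [Al³⁺(aq)] = −0.550 and [Al³⁺(aq)] = 0.28 M.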